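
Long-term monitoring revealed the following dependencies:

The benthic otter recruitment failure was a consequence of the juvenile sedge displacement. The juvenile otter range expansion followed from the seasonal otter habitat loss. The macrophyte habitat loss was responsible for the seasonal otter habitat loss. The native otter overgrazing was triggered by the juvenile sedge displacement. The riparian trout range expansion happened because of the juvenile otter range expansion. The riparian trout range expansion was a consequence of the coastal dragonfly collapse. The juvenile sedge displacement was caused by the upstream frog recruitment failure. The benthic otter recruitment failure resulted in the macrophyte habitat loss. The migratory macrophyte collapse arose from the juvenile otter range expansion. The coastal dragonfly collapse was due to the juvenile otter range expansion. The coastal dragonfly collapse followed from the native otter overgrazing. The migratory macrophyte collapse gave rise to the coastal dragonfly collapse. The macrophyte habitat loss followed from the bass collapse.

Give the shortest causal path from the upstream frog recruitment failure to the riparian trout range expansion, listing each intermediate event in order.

the upstream frog recruitment failure → the juvenile sedge displacement
the juvenile sedge displacement → the native otter overgrazing
the native otter overgrazing → the coastal dragonfly collapse
the coastal dragonfly collapse → the riparian trout range expansion
Length: 4 steps.

the upstream frog recruitment failure → the juvenile sedge displacement → the native otter overgrazing → the coastal dragonfly collapse → the riparian trout range expansion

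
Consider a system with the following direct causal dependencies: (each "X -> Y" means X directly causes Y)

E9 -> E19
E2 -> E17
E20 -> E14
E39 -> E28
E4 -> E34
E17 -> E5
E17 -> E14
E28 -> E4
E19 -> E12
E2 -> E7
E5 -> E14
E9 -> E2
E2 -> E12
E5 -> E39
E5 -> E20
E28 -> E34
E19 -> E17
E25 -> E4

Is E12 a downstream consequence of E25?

No

E25 leads to E4, E34; E12 is not among them.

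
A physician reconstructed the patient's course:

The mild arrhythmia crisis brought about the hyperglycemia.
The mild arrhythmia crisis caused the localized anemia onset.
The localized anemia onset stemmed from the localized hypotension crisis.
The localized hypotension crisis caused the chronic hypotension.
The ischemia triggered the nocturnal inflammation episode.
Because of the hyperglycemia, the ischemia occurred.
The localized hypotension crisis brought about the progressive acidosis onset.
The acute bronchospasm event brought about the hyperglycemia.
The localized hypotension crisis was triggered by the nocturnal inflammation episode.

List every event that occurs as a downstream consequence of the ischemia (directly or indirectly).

the chronic hypotension, the localized anemia onset, the localized hypotension crisis, the nocturnal inflammation episode, the progressive acidosis onset

Direct effects: the nocturnal inflammation episode.
2 steps out: the localized hypotension crisis.
3 steps out: the localized anemia onset, the chronic hypotension, the progressive acidosis onset.
Not reachable from it: the mild arrhythmia crisis, the acute bronchospasm event, the hyperglycemia.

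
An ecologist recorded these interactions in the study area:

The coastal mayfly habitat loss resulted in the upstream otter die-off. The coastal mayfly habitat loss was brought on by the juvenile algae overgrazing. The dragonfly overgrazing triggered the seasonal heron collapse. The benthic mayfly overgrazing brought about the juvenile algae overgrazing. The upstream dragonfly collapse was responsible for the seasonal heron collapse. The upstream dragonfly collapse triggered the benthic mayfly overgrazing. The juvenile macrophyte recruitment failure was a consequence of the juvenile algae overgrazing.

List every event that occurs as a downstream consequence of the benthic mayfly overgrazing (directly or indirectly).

Direct effects: the juvenile algae overgrazing.
2 steps out: the coastal mayfly habitat loss, the juvenile macrophyte recruitment failure.
3 steps out: the upstream otter die-off.
Not reachable from it: the upstream dragonfly collapse, the seasonal heron collapse, the dragonfly overgrazing.

the coastal mayfly habitat loss, the juvenile algae overgrazing, the juvenile macrophyte recruitment failure, the upstream otter die-off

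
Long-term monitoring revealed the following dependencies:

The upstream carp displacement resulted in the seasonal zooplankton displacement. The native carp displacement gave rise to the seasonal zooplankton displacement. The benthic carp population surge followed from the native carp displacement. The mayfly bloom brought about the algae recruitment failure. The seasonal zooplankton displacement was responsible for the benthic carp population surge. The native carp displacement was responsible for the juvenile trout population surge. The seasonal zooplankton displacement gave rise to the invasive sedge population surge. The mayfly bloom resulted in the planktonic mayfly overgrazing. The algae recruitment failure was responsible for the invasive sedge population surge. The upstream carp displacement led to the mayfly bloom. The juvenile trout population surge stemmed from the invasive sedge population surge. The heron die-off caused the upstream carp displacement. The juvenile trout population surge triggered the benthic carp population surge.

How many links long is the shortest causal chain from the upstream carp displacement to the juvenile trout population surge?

3

Shortest chain: the upstream carp displacement → the seasonal zooplankton displacement → the invasive sedge population surge → the juvenile trout population surge.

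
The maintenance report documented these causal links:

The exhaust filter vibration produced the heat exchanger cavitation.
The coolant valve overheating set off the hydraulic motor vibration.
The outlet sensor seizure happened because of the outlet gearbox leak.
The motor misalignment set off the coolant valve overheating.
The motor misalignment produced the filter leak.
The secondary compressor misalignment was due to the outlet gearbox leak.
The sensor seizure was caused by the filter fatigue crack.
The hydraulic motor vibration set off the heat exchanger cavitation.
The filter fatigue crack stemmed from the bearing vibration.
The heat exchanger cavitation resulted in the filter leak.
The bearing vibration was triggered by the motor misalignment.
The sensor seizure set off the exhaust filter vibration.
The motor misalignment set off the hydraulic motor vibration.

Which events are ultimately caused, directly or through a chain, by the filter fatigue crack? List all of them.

the exhaust filter vibration, the filter leak, the heat exchanger cavitation, the sensor seizure

Direct effects: the sensor seizure.
2 steps out: the exhaust filter vibration.
3 steps out: the heat exchanger cavitation.
4 steps out: the filter leak.
Not reachable from it: the outlet gearbox leak, the motor misalignment, the secondary compressor misalignment, the bearing vibration, the outlet sensor seizure, the coolant valve overheating, the hydraulic motor vibration.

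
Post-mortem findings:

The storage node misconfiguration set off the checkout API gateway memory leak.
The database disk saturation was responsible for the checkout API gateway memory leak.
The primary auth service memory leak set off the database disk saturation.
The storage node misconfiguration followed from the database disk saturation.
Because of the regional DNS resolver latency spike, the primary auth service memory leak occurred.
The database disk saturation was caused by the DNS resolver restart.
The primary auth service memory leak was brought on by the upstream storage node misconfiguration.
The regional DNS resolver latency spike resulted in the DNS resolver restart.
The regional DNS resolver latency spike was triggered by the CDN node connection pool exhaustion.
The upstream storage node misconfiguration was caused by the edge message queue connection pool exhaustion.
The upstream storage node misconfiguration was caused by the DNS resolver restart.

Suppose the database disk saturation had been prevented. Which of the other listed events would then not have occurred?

Downstream of the database disk saturation: the storage node misconfiguration, the checkout API gateway memory leak.

the checkout API gateway memory leak, the storage node misconfiguration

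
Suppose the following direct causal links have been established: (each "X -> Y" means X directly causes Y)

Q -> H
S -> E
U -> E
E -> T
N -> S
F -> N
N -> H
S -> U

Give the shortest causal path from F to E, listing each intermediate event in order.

F → N
N → S
S → E
Length: 3 steps.

F → N → S → E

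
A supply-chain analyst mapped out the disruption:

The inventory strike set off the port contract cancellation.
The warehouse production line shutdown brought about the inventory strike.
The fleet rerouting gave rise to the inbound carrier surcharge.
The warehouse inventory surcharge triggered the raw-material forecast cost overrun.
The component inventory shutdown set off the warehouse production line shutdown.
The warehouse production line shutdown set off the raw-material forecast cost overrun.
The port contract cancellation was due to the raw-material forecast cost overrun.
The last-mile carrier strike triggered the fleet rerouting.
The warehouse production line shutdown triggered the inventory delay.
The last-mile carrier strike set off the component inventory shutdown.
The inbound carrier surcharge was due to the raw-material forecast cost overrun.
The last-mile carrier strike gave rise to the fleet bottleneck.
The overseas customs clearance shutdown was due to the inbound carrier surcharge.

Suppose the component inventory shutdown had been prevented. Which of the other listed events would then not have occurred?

the inventory delay, the inventory strike, the warehouse production line shutdown

Downstream of the component inventory shutdown: the warehouse production line shutdown, the raw-material forecast cost overrun, the inbound carrier surcharge, the inventory delay, the inventory strike, the overseas customs clearance shutdown, the port contract cancellation.
Of those, still caused via another path: the raw-material forecast cost overrun, the inbound carrier surcharge, the overseas customs clearance shutdown, the port contract cancellation.
The remainder have no surviving cause.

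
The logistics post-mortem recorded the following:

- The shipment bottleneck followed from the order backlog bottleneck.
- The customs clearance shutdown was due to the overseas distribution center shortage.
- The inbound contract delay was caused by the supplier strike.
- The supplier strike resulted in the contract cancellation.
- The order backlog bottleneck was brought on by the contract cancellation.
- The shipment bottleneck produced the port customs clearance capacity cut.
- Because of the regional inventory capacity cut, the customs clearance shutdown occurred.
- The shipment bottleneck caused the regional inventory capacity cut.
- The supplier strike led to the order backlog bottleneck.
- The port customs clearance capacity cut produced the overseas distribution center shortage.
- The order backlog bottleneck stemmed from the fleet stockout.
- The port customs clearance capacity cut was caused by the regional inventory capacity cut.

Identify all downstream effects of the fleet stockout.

Direct effects: the order backlog bottleneck.
2 steps out: the shipment bottleneck.
3 steps out: the regional inventory capacity cut, the port customs clearance capacity cut.
4 steps out: the overseas distribution center shortage, the customs clearance shutdown.
Not reachable from it: the supplier strike, the contract cancellation, the inbound contract delay.

the customs clearance shutdown, the order backlog bottleneck, the overseas distribution center shortage, the port customs clearance capacity cut, the regional inventory capacity cut, the shipment bottleneck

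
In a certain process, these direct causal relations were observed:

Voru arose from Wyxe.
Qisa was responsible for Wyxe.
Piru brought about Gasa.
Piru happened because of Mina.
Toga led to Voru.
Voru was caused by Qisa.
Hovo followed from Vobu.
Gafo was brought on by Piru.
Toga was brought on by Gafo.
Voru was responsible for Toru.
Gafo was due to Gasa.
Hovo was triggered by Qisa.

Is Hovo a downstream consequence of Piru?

Piru leads to Gasa, Gafo, Toga, Voru, Toru; Hovo is not among them.

No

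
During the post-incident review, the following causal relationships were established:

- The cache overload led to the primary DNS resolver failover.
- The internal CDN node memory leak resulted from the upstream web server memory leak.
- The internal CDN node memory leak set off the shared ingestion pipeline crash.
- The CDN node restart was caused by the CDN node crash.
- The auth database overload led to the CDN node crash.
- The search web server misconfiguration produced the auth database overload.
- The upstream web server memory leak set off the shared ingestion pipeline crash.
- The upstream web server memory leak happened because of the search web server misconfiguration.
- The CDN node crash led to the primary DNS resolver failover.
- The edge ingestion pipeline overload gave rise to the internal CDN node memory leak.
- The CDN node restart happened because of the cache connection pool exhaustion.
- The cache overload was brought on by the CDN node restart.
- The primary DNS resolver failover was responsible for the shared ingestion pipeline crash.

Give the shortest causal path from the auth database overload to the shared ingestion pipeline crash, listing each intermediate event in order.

the auth database overload → the CDN node crash → the primary DNS resolver failover → the shared ingestion pipeline crash

the auth database overload → the CDN node crash
the CDN node crash → the primary DNS resolver failover
the primary DNS resolver failover → the shared ingestion pipeline crash
Length: 3 steps.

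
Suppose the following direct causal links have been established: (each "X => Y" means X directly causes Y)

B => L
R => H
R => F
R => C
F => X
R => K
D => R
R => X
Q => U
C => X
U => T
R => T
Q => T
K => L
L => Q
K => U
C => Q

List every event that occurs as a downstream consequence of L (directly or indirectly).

Direct effects: Q.
2 steps out: U, T.
Not reachable from it: D, R, H, K, C, F, X, B.

Q, T, U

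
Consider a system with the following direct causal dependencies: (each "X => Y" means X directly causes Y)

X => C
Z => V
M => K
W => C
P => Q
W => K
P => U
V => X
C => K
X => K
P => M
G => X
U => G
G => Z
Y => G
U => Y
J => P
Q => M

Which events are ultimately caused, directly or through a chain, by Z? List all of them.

Direct effects: V.
2 steps out: X.
3 steps out: C, K.
Not reachable from it: J, P, U, Q, Y, G, W, M.

C, K, V, X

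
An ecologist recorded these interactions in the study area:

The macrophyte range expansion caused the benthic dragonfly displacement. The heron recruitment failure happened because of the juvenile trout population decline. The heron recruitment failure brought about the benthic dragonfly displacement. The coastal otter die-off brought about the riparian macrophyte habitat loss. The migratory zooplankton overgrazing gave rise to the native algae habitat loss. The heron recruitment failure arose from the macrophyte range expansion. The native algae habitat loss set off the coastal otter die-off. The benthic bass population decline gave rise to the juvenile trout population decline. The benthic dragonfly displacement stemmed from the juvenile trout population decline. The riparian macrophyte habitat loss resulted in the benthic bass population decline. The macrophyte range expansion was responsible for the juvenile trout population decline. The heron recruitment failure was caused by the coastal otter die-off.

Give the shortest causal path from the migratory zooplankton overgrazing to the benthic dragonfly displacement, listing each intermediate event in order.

the migratory zooplankton overgrazing → the native algae habitat loss → the coastal otter die-off → the heron recruitment failure → the benthic dragonfly displacement

the migratory zooplankton overgrazing → the native algae habitat loss
the native algae habitat loss → the coastal otter die-off
the coastal otter die-off → the heron recruitment failure
the heron recruitment failure → the benthic dragonfly displacement
Length: 4 steps.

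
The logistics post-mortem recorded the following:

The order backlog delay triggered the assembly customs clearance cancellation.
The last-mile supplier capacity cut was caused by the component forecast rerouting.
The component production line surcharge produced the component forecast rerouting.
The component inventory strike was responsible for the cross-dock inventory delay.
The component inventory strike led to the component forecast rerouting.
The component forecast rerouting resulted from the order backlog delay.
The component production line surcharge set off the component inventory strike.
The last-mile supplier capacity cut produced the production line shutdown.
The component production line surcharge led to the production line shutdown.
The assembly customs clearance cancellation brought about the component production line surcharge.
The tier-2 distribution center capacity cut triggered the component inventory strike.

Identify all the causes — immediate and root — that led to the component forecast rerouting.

the assembly customs clearance cancellation, the component inventory strike, the component production line surcharge, the order backlog delay, the tier-2 distribution center capacity cut

Immediate causes of the component forecast rerouting: the order backlog delay, the component production line surcharge, the component inventory strike.
Further upstream: the assembly customs clearance cancellation, the tier-2 distribution center capacity cut.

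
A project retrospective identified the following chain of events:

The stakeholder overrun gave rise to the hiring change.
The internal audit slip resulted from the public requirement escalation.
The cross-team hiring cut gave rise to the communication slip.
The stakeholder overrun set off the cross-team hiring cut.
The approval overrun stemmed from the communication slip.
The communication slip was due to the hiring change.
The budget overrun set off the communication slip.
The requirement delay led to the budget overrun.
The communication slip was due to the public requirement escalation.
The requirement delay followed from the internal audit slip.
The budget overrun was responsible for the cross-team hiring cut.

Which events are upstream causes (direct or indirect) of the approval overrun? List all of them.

the budget overrun, the communication slip, the cross-team hiring cut, the hiring change, the internal audit slip, the public requirement escalation, the requirement delay, the stakeholder overrun

Immediate cause of the approval overrun: the communication slip.
Further upstream: the stakeholder overrun, the public requirement escalation, the internal audit slip, the requirement delay, the hiring change, the budget overrun, the cross-team hiring cut.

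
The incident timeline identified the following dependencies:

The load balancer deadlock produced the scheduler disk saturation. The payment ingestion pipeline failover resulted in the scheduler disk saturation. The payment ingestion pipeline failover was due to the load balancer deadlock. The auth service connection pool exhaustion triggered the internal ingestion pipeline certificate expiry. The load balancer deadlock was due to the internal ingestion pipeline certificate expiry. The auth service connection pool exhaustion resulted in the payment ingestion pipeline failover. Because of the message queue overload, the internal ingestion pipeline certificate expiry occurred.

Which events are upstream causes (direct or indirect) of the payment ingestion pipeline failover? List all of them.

the auth service connection pool exhaustion, the internal ingestion pipeline certificate expiry, the load balancer deadlock, the message queue overload

Immediate causes of the payment ingestion pipeline failover: the auth service connection pool exhaustion, the load balancer deadlock.
Further upstream: the internal ingestion pipeline certificate expiry, the message queue overload.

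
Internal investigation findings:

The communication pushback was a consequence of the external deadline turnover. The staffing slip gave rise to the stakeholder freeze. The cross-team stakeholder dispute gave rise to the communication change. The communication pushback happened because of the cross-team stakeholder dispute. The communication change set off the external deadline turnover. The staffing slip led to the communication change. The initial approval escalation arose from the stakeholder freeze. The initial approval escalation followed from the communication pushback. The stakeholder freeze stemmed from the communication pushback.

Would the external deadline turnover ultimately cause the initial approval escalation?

Yes

There is a causal chain: the external deadline turnover → the communication pushback → the initial approval escalation.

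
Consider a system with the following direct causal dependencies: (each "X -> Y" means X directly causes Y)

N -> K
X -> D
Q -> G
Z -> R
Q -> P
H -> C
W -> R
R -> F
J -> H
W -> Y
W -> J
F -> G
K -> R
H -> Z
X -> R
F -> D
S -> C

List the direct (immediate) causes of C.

Upstream contributors include W, J, but only H, S feed directly into C.

H, S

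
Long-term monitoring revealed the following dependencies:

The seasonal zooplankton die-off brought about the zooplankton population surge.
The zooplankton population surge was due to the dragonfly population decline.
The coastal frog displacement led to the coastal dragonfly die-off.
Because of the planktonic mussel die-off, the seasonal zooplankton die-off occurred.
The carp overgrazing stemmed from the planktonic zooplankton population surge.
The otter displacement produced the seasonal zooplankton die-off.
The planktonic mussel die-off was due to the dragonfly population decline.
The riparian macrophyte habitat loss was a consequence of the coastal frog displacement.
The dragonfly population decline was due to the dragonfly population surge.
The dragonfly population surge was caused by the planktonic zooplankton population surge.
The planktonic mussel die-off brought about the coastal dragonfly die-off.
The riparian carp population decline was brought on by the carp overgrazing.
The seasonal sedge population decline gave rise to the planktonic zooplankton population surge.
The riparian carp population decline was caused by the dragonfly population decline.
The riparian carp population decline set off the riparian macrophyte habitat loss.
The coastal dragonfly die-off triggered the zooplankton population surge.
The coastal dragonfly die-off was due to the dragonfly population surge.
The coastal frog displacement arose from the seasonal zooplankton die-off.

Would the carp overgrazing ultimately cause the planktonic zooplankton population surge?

No

The carp overgrazing leads to the riparian carp population decline, the riparian macrophyte habitat loss; the planktonic zooplankton population surge is not among them.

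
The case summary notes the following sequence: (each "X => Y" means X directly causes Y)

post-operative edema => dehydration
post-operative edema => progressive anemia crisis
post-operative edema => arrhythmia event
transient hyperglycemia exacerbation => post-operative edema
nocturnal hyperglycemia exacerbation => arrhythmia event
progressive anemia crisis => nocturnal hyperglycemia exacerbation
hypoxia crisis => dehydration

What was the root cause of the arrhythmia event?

the transient hyperglycemia exacerbation

Tracing upstream from the arrhythmia event: the arrhythmia event ← the post-operative edema ← the transient hyperglycemia exacerbation.
The transient hyperglycemia exacerbation has no stated cause, so it is the root.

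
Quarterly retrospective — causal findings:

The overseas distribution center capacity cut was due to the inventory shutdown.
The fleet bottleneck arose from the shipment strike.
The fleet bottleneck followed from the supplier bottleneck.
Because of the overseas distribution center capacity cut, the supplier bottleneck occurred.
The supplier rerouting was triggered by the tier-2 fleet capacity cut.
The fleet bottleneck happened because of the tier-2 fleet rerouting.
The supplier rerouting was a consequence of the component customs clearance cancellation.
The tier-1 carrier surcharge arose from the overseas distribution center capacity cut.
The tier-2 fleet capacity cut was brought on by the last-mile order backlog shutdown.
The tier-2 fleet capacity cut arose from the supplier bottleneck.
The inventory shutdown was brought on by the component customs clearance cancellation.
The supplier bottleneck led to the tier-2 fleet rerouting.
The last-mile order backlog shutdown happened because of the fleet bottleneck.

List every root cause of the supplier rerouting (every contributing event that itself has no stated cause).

the component customs clearance cancellation, the shipment strike

Tracing upstream from the supplier rerouting: the supplier rerouting ← the tier-2 fleet capacity cut ← the last-mile order backlog shutdown ← the fleet bottleneck ← the shipment strike.
A separate upstream branch: the supplier rerouting ← the component customs clearance cancellation.
Each of those chain origins has no stated cause.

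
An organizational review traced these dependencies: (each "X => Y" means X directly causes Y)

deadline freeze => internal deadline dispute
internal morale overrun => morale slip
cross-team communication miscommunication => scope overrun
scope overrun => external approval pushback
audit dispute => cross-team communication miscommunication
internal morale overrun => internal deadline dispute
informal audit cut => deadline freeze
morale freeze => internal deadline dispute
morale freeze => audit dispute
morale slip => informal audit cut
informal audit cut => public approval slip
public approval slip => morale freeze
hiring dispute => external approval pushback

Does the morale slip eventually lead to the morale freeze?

There is a causal chain: the morale slip → the informal audit cut → the public approval slip → the morale freeze.

Yes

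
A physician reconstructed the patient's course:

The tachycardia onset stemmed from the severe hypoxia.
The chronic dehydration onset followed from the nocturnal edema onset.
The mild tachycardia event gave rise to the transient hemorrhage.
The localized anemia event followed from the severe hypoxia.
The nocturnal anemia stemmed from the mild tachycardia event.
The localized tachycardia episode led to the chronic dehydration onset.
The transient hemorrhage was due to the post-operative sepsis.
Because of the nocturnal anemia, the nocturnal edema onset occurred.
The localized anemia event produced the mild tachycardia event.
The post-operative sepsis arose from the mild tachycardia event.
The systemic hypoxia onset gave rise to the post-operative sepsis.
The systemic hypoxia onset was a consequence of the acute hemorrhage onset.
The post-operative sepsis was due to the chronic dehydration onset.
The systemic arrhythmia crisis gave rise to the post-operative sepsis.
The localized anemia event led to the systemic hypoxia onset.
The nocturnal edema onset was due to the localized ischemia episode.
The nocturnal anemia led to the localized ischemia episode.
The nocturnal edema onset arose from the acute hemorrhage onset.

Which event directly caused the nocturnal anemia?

Upstream contributors include the severe hypoxia, the localized anemia event, but only the mild tachycardia event feeds directly into the nocturnal anemia.

the mild tachycardia event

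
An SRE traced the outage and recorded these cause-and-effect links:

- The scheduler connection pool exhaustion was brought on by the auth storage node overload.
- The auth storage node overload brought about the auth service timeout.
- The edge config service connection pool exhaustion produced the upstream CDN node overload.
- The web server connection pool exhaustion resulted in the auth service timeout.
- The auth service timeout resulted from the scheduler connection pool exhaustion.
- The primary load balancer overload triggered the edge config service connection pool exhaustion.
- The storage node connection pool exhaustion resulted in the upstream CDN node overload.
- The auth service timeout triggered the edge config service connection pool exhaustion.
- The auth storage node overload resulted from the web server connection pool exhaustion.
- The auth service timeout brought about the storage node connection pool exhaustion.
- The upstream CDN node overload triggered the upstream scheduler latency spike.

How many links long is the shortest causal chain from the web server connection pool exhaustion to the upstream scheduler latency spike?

4

Shortest chain: the web server connection pool exhaustion → the auth service timeout → the edge config service connection pool exhaustion → the upstream CDN node overload → the upstream scheduler latency spike.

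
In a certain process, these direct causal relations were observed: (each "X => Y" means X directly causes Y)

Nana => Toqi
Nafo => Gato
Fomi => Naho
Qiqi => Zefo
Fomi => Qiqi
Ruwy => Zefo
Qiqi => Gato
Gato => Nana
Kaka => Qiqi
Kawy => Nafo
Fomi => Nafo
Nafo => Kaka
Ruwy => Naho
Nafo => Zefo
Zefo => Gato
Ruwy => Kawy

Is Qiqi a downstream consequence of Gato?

Gato leads to Nana, Toqi; Qiqi is not among them.

No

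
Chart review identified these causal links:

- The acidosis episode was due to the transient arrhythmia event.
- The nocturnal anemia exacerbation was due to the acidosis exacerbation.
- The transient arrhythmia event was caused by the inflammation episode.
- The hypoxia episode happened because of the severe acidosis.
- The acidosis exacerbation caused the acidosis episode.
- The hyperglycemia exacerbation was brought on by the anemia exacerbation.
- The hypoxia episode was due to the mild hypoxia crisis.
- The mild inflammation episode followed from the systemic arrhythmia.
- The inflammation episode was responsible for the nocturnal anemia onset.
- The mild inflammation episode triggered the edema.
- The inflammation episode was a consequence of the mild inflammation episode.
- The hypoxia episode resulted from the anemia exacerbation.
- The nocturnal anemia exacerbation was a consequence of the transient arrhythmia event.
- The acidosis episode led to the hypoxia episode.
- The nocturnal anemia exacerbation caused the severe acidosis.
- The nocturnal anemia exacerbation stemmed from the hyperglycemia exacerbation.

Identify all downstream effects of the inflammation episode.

Direct effects: the transient arrhythmia event, the nocturnal anemia onset.
2 steps out: the nocturnal anemia exacerbation, the acidosis episode.
3 steps out: the severe acidosis, the hypoxia episode.
Not reachable from it: the systemic arrhythmia, the mild inflammation episode, the edema, the anemia exacerbation, the hyperglycemia exacerbation, the acidosis exacerbation, the mild hypoxia crisis.

the acidosis episode, the hypoxia episode, the nocturnal anemia exacerbation, the nocturnal anemia onset, the severe acidosis, the transient arrhythmia event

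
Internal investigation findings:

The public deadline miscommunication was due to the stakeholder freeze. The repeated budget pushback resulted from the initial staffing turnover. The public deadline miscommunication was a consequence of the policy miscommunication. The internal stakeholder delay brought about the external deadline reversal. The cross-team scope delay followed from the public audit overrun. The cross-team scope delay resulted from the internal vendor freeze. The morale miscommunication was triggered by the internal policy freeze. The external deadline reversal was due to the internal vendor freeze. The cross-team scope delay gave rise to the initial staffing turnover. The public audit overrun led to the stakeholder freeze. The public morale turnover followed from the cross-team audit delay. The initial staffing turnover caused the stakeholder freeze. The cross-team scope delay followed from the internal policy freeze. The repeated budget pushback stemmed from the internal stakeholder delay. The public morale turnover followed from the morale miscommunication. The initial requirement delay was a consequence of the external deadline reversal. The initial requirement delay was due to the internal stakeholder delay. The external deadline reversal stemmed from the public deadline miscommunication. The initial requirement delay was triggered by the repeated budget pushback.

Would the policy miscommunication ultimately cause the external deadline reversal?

Yes

There is a causal chain: the policy miscommunication → the public deadline miscommunication → the external deadline reversal.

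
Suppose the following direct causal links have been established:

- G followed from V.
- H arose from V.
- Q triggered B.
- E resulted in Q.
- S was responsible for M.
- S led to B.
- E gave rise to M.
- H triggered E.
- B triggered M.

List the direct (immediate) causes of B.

Upstream contributors include V, H, E, but only Q, S feed directly into B.

Q, S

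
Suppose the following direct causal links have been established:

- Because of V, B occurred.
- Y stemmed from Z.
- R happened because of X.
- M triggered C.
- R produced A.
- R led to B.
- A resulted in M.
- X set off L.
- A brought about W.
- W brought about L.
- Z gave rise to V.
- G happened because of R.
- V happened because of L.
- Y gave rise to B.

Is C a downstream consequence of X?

Yes

There is a causal chain: X → R → A → M → C.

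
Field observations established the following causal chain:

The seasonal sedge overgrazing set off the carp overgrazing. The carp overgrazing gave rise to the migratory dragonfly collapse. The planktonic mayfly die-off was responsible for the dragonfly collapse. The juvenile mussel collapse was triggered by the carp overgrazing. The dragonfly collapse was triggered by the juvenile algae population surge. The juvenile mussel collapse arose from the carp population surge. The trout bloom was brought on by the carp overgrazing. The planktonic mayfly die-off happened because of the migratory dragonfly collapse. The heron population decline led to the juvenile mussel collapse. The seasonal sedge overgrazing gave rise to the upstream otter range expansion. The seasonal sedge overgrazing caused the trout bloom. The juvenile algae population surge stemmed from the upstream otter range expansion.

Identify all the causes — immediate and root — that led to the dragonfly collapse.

Immediate causes of the dragonfly collapse: the planktonic mayfly die-off, the juvenile algae population surge.
Further upstream: the seasonal sedge overgrazing, the carp overgrazing, the migratory dragonfly collapse, the upstream otter range expansion.

the carp overgrazing, the juvenile algae population surge, the migratory dragonfly collapse, the planktonic mayfly die-off, the seasonal sedge overgrazing, the upstream otter range expansion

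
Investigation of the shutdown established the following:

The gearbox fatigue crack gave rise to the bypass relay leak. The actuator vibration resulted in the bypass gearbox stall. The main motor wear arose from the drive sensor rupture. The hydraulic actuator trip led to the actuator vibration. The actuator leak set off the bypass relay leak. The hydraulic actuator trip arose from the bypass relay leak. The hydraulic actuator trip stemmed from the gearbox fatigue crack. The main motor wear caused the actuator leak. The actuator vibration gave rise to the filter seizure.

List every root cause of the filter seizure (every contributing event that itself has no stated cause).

Tracing upstream from the filter seizure: the filter seizure ← the actuator vibration ← the hydraulic actuator trip ← the gearbox fatigue crack.
A separate upstream branch: the filter seizure ← the actuator vibration ← the hydraulic actuator trip ← the bypass relay leak ← the actuator leak ← the main motor wear ← the drive sensor rupture.
Each of those chain origins has no stated cause.

the drive sensor rupture, the gearbox fatigue crack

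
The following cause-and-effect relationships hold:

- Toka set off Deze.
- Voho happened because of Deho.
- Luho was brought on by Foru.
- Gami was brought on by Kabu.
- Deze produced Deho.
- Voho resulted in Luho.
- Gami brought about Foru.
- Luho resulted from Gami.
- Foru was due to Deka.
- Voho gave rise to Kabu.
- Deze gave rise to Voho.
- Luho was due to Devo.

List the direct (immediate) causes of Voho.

Deho, Deze

Upstream contributors include Toka, but only Deho, Deze feed directly into Voho.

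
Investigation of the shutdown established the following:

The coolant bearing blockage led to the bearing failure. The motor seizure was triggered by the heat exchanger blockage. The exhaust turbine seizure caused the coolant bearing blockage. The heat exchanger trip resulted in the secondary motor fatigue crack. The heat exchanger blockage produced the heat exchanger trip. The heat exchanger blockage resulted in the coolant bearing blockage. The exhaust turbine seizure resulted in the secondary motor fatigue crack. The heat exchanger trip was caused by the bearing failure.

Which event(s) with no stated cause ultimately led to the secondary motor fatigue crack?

the exhaust turbine seizure, the heat exchanger blockage

Tracing upstream from the secondary motor fatigue crack: the secondary motor fatigue crack ← the exhaust turbine seizure.
A separate upstream branch: the secondary motor fatigue crack ← the heat exchanger trip ← the heat exchanger blockage.
Each of those chain origins has no stated cause.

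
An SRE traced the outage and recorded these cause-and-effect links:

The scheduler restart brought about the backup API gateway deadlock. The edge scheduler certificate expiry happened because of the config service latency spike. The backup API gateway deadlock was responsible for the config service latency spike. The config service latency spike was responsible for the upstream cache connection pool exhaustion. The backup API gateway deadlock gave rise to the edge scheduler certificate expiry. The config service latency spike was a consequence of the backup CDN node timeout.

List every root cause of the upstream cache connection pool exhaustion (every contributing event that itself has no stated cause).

Tracing upstream from the upstream cache connection pool exhaustion: the upstream cache connection pool exhaustion ← the config service latency spike ← the backup API gateway deadlock ← the scheduler restart.
A separate upstream branch: the upstream cache connection pool exhaustion ← the config service latency spike ← the backup CDN node timeout.
Each of those chain origins has no stated cause.

the backup CDN node timeout, the scheduler restart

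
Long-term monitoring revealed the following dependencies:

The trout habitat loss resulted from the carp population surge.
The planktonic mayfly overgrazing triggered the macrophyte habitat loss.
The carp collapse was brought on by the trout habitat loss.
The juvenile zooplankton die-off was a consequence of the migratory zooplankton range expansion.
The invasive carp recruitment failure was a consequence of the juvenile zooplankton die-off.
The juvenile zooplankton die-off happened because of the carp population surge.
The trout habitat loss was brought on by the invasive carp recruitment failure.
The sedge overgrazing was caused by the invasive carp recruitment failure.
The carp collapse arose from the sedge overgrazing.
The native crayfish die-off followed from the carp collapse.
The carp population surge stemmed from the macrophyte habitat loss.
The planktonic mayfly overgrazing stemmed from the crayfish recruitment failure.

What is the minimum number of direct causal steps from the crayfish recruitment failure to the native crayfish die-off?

Shortest chain: the crayfish recruitment failure → the planktonic mayfly overgrazing → the macrophyte habitat loss → the carp population surge → the trout habitat loss → the carp collapse → the native crayfish die-off.

6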